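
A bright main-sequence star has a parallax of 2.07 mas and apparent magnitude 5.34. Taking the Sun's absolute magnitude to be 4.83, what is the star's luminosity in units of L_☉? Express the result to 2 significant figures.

L/L_☉ ≈ 1500

d = 1/p = 1000/2.07 mas = 483.1 pc
M = m − 5 log₁₀ d + 5 = 5.34 − 5·2.6840 + 5 = -3.080
M − M_☉ = -3.080 − 4.83 = -7.910
L/L_☉ = 10^(−0.4 × -7.910) = 1459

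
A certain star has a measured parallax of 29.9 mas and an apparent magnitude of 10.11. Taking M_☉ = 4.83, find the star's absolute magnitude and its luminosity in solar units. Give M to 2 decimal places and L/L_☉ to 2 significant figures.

d = 1/p = 1000/29.9 mas = 33.44 pc
M = m − 5 log₁₀ d + 5 = 10.11 − 5·1.5243 + 5 = 7.488
M − M_☉ = 7.488 − 4.83 = 2.658
L/L_☉ = 10^(−0.4 × 2.658) = 0.08643

M ≈ 7.49; L/L_☉ ≈ 0.086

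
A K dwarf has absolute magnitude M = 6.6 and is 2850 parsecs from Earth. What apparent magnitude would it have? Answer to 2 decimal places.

m = M + 5 log₁₀ d − 5 = 6.6 + 5·3.4548 − 5 = 18.874

m ≈ 18.87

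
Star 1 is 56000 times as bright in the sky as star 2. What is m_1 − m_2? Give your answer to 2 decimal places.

m_1 − m_2 ≈ -11.87

Pogson: Δm = −2.5 log₁₀(ratio) = −2.5 log₁₀(56000) = −2.5 × 4.7482 = -11.870
Star 1 is brighter, so it has the smaller magnitude: the difference is negative.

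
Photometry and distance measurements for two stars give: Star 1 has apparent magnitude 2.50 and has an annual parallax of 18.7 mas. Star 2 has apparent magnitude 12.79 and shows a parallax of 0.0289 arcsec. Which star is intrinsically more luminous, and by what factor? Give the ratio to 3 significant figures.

Star 1 is more luminous, by a factor of 31200.

Star 1: p = 18.7 mas = 0.0187″ → d = 1/p = 53.48 pc
Star 1: M = m − 5 log₁₀ d + 5 = 2.50 − 5·1.7282 + 5 = -1.141
Star 2: d = 1/p = 1/0.0289″ = 34.60 pc
Star 2: M = m − 5 log₁₀ d + 5 = 12.79 − 5·1.5391 + 5 = 10.094
ΔM = M_1 − M_2 = -1.141 − (10.094) = -11.235; smaller M is more luminous → Star 1.
L ratio = 10^(0.4 |ΔM|) = 10^4.494 = 31200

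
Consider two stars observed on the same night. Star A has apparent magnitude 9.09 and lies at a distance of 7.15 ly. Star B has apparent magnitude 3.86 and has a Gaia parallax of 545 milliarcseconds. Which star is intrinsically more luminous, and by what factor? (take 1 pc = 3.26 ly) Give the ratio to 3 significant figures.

Star B is more luminous, by a factor of 86.5.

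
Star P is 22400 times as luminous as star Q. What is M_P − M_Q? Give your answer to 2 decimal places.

Pogson: ΔM = −2.5 log₁₀(ratio) = −2.5 log₁₀(22400) = −2.5 × 4.3502 = -10.876
Star P is brighter, so it has the smaller magnitude: the difference is negative.

M_P − M_Q ≈ -10.88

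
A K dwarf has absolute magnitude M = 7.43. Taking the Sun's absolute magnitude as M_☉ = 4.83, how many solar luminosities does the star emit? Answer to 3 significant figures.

L/L_☉ ≈ 0.0912

M − M_☉ = 7.43 − 4.83 = 2.600
L/L_☉ = 10^(−0.4 (M − M_☉)) = 10^-1.040 = 0.09120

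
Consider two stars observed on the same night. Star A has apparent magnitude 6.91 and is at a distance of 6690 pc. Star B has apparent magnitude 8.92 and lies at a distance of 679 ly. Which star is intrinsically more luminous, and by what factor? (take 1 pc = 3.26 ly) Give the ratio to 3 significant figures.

Star A is more luminous, by a factor of 6570.

Star A: M = m − 5 log₁₀ d + 5 = 6.91 − 5·3.8254 + 5 = -7.217
Star B: d = 679 ly / 3.26 = 208.3 pc
Star B: M = m − 5 log₁₀ d + 5 = 8.92 − 5·2.3187 + 5 = 2.327
ΔM = M_A − M_B = -7.217 − (2.327) = -9.544; smaller M is more luminous → Star A.
L ratio = 10^(0.4 |ΔM|) = 10^3.818 = 6570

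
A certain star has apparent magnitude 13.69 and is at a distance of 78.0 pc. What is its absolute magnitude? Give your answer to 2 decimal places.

5 log₁₀(d/10 pc) = 5 log₁₀(78.00) − 5 = 4.460
M = m − 5 log₁₀(d/10) = 13.69 − 4.460 = 9.230

M ≈ 9.23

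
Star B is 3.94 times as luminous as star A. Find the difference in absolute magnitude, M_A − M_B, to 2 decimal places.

M_A − M_B ≈ 1.49

Pogson: ΔM = −2.5 log₁₀(ratio) = −2.5 log₁₀(3.94) = −2.5 × 0.5955 = -1.489
Star B is brighter so has the smaller magnitude: M_A − M_B is positive.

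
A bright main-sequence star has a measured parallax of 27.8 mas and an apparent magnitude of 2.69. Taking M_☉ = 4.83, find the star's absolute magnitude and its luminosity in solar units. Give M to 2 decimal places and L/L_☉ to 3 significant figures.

d = 1/p = 1000/27.8 mas = 35.97 pc
M = m − 5 log₁₀ d + 5 = 2.69 − 5·1.5560 + 5 = -0.090
M − M_☉ = -0.090 − 4.83 = -4.920
L/L_☉ = 10^(−0.4 × -4.920) = 92.88

M ≈ -0.09; L/L_☉ ≈ 92.9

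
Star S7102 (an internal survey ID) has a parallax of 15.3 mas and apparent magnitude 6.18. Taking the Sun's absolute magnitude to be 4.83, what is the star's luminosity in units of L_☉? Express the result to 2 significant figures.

L/L_☉ ≈ 12

d = 1/p = 1000/15.3 mas = 65.36 pc
M = m − 5 log₁₀ d + 5 = 6.18 − 5·1.8153 + 5 = 2.103
M − M_☉ = 2.103 − 4.83 = -2.727
L/L_☉ = 10^(−0.4 × -2.727) = 12.32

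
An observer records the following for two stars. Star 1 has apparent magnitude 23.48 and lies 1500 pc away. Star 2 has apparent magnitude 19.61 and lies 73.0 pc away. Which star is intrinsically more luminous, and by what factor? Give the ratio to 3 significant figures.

Star 1 is more luminous, by a factor of 12.0.

Star 1: M = m − 5 log₁₀ d + 5 = 23.48 − 5·3.1761 + 5 = 12.600
Star 2: M = m − 5 log₁₀ d + 5 = 19.61 − 5·1.8633 + 5 = 15.293
ΔM = M_1 − M_2 = 12.600 − (15.293) = -2.694; smaller M is more luminous → Star 1.
L ratio = 10^(0.4 |ΔM|) = 10^1.078 = 11.95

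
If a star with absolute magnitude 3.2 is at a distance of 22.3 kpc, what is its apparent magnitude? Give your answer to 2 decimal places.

m ≈ 19.94

d = 22.3 kpc = 22300 pc
m = M + 5 log₁₀ d − 5 = 3.2 + 5·4.3483 − 5 = 19.942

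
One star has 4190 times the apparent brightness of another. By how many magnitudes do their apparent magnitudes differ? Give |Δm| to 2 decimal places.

|Δm| ≈ 9.06

Pogson: Δm = −2.5 log₁₀(ratio) = −2.5 log₁₀(4190) = −2.5 × 3.6222 = -9.056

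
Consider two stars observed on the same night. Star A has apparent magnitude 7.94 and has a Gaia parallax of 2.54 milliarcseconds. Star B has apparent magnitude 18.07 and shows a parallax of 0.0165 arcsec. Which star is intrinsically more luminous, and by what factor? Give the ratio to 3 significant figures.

Star A is more luminous, by a factor of 476000.

Star A: p = 2.54 mas = 2.54×10^-3″ → d = 1/p = 393.7 pc
Star A: M = m − 5 log₁₀ d + 5 = 7.94 − 5·2.5952 + 5 = -0.036
Star B: d = 1/p = 1/0.0165″ = 60.61 pc
Star B: M = m − 5 log₁₀ d + 5 = 18.07 − 5·1.7825 + 5 = 14.157
ΔM = M_A − M_B = -0.036 − (14.157) = -14.193; smaller M is more luminous → Star A.
L ratio = 10^(0.4 |ΔM|) = 10^5.677 = 475700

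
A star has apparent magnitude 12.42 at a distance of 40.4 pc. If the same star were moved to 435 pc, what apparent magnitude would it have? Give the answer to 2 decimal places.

m ≈ 17.58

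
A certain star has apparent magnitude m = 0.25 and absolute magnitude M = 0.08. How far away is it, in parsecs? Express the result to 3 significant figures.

μ = m − M = 0.170
m − M = 5 log₁₀ d − 5
log₁₀ d = (m − M)/5 + 1 = 1.0340
d = 10^1.0340 = 10.81 pc

d ≈ 10.8 pc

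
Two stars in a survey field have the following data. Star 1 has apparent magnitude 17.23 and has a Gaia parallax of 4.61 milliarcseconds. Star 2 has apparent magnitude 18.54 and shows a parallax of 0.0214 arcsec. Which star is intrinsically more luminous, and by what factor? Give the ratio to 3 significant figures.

Star 1: p = 4.61 mas = 4.61×10^-3″ → d = 1/p = 216.9 pc
Star 1: M = m − 5 log₁₀ d + 5 = 17.23 − 5·2.3363 + 5 = 10.549
Star 2: d = 1/p = 1/0.0214″ = 46.73 pc
Star 2: M = m − 5 log₁₀ d + 5 = 18.54 − 5·1.6696 + 5 = 15.192
ΔM = M_1 − M_2 = 10.549 − (15.192) = -4.644; smaller M is more luminous → Star 1.
L ratio = 10^(0.4 |ΔM|) = 10^1.857 = 72.02

Star 1 is more luminous, by a factor of 72.0.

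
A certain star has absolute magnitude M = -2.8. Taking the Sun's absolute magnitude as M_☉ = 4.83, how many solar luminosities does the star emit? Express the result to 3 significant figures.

L/L_☉ ≈ 1130

M − M_☉ = -2.8 − 4.83 = -7.630
L/L_☉ = 10^(−0.4 (M − M_☉)) = 10^3.052 = 1127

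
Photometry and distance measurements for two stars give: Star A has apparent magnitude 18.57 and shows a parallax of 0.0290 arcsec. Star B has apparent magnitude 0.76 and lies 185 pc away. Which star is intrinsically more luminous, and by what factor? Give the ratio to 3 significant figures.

Star B is more luminous, by a factor of 3.83×10^8.

Star A: d = 1/p = 1/0.0290″ = 34.48 pc
Star A: M = m − 5 log₁₀ d + 5 = 18.57 − 5·1.5376 + 5 = 15.882
Star B: M = m − 5 log₁₀ d + 5 = 0.76 − 5·2.2672 + 5 = -5.576
ΔM = M_A − M_B = 15.882 − (-5.576) = 21.458; smaller M is more luminous → Star B.
L ratio = 10^(0.4 |ΔM|) = 10^8.583 = 3.829×10^8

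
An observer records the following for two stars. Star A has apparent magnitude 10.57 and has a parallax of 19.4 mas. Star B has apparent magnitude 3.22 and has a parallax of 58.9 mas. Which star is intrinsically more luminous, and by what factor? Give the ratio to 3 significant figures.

Star A: p = 19.4 mas = 0.0194″ → d = 1/p = 51.55 pc
Star A: M = m − 5 log₁₀ d + 5 = 10.57 − 5·1.7122 + 5 = 7.009
Star B: p = 58.9 mas = 0.0589″ → d = 1/p = 16.98 pc
Star B: M = m − 5 log₁₀ d + 5 = 3.22 − 5·1.2299 + 5 = 2.071
ΔM = M_A − M_B = 7.009 − (2.071) = 4.938; smaller M is more luminous → Star B.
L ratio = 10^(0.4 |ΔM|) = 10^1.975 = 94.49

Star B is more luminous, by a factor of 94.5.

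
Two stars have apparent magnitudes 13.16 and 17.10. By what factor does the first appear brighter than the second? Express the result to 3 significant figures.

37.7

Magnitude difference = -3.94
Flux ratio = 10^(−0.4 Δm) = 10^(−0.4 × -3.94) = 10^1.576 = 37.67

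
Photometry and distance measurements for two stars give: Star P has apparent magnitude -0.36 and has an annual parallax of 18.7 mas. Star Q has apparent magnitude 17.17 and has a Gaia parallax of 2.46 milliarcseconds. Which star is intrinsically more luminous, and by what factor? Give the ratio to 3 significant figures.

Star P: p = 18.7 mas = 0.0187″ → d = 1/p = 53.48 pc
Star P: M = m − 5 log₁₀ d + 5 = -0.36 − 5·1.7282 + 5 = -4.001
Star Q: p = 2.46 mas = 2.46×10^-3″ → d = 1/p = 406.5 pc
Star Q: M = m − 5 log₁₀ d + 5 = 17.17 − 5·2.6091 + 5 = 9.125
ΔM = M_P − M_Q = -4.001 − (9.125) = -13.125; smaller M is more luminous → Star P.
L ratio = 10^(0.4 |ΔM|) = 10^5.250 = 177900

Star P is more luminous, by a factor of 178000.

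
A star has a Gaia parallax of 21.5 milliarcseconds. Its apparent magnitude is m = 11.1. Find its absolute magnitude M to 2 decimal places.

M ≈ 7.76

p = 21.5 mas = 0.0215″ → d = 1/p = 46.51 pc
5 log₁₀(d/10 pc) = 5 log₁₀(46.51) − 5 = 3.338
M = m − 5 log₁₀(d/10) = 11.1 − 3.338 = 7.762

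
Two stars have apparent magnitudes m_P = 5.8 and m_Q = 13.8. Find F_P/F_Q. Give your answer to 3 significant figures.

F_P/F_Q ≈ 1580

Δm = 5.8 − (13.8) = -8.0
Flux ratio = 10^(−0.4 Δm) = 10^(−0.4 × -8.0) = 10^3.200 = 1585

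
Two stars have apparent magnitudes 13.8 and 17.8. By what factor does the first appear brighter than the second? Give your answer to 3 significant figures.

39.8

Magnitude difference = -4.0
Flux ratio = 10^(−0.4 Δm) = 10^(−0.4 × -4.0) = 10^1.600 = 39.81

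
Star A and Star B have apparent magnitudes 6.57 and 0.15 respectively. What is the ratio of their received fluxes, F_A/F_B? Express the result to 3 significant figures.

F_A/F_B ≈ 2.70×10^-3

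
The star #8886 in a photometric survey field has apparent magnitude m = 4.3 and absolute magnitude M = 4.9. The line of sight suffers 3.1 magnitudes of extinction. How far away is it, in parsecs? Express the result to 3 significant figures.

d ≈ 1.82 pc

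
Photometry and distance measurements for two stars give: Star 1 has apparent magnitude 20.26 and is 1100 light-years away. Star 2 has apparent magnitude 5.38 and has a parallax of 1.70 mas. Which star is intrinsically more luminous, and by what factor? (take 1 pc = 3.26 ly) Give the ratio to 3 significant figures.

Star 2 is more luminous, by a factor of 2.72×10^6.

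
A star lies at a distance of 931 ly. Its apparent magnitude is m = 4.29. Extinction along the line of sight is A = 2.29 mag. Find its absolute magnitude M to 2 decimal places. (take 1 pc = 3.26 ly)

d = 931 ly / 3.26 = 285.6 pc
5 log₁₀(d/10 pc) = 5 log₁₀(285.6) − 5 = 7.279
M = m − 5 log₁₀(d/10) − A = 4.29 − 7.279 − 2.29 = -5.279

M ≈ -5.28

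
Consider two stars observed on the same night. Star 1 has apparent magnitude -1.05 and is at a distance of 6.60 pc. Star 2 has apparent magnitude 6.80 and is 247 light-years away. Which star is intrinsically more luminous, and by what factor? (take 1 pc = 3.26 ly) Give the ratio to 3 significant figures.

Star 1 is more luminous, by a factor of 10.5.

Star 1: M = m − 5 log₁₀ d + 5 = -1.05 − 5·0.8195 + 5 = -0.148
Star 2: d = 247 ly / 3.26 = 75.77 pc
Star 2: M = m − 5 log₁₀ d + 5 = 6.80 − 5·1.8795 + 5 = 2.403
ΔM = M_1 − M_2 = -0.148 − (2.403) = -2.550; smaller M is more luminous → Star 1.
L ratio = 10^(0.4 |ΔM|) = 10^1.020 = 10.47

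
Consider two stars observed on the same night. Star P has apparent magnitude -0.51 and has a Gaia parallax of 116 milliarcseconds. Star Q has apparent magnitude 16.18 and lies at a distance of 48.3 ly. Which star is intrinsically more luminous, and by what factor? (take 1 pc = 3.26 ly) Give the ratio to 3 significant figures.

Star P is more luminous, by a factor of 1.61×10^6.

Star P: p = 116 mas = 0.116″ → d = 1/p = 8.621 pc
Star P: M = m − 5 log₁₀ d + 5 = -0.51 − 5·0.9355 + 5 = -0.188
Star Q: d = 48.3 ly / 3.26 = 14.82 pc
Star Q: M = m − 5 log₁₀ d + 5 = 16.18 − 5·1.1707 + 5 = 15.326
ΔM = M_P − M_Q = -0.188 − (15.326) = -15.514; smaller M is more luminous → Star P.
L ratio = 10^(0.4 |ΔM|) = 10^6.206 = 1.606×10^6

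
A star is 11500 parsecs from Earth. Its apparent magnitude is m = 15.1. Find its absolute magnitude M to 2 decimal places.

5 log₁₀(d/10 pc) = 5 log₁₀(11500) − 5 = 15.303
M = m − 5 log₁₀(d/10) = 15.1 − 15.303 = -0.203

M ≈ -0.20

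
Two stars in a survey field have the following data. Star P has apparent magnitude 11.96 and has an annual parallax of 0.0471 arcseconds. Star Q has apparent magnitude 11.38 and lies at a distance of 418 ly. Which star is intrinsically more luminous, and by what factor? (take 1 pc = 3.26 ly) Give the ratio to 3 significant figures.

Star Q is more luminous, by a factor of 62.2.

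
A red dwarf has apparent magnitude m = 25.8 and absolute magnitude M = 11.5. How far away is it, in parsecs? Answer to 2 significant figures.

μ = m − M = 14.300
m − M = 5 log₁₀ d − 5
log₁₀ d = (m − M)/5 + 1 = 3.8600
d = 10^3.8600 = 7244 pc

d ≈ 7200 pc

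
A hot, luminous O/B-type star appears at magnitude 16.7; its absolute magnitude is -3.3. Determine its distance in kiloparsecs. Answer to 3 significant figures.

μ = m − M = 20.000
m − M = 5 log₁₀ d − 5
log₁₀ d = (m − M)/5 + 1 = 5.0000
d = 10^5.0000 = 100000 pc
= 100.0 kpc

d ≈ 100 kpc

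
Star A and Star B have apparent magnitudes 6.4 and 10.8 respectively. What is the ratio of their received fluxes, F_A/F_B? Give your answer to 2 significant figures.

Magnitude difference = -4.4
Flux ratio = 10^(−0.4 Δm) = 10^(−0.4 × -4.4) = 10^1.760 = 57.54

F_A/F_B ≈ 58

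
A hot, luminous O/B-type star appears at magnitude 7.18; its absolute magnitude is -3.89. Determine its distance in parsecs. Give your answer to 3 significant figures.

d ≈ 1640 pc

μ = m − M = 11.070
m − M = 5 log₁₀ d − 5
log₁₀ d = (m − M)/5 + 1 = 3.2140
d = 10^3.2140 = 1637 pc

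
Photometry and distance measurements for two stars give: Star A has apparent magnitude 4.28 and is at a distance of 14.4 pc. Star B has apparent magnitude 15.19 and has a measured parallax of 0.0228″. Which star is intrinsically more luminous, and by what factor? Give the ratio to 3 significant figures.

Star A: M = m − 5 log₁₀ d + 5 = 4.28 − 5·1.1584 + 5 = 3.488
Star B: d = 1/p = 1/0.0228″ = 43.86 pc
Star B: M = m − 5 log₁₀ d + 5 = 15.19 − 5·1.6421 + 5 = 11.980
ΔM = M_A − M_B = 3.488 − (11.980) = -8.491; smaller M is more luminous → Star A.
L ratio = 10^(0.4 |ΔM|) = 10^3.397 = 2492

Star A is more luminous, by a factor of 2490.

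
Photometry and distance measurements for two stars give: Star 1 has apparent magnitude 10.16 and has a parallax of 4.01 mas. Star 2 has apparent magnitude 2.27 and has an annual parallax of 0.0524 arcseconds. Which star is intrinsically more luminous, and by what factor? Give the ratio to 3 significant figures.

Star 1: p = 4.01 mas = 4.01×10^-3″ → d = 1/p = 249.4 pc
Star 1: M = m − 5 log₁₀ d + 5 = 10.16 − 5·2.3969 + 5 = 3.176
Star 2: d = 1/p = 1/0.0524″ = 19.08 pc
Star 2: M = m − 5 log₁₀ d + 5 = 2.27 − 5·1.2807 + 5 = 0.867
ΔM = M_1 − M_2 = 3.176 − (0.867) = 2.309; smaller M is more luminous → Star 2.
L ratio = 10^(0.4 |ΔM|) = 10^0.924 = 8.387

Star 2 is more luminous, by a factor of 8.39.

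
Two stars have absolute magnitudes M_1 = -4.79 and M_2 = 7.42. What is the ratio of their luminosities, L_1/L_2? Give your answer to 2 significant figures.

ΔM = M_1 − M_2 = -12.21
L_1/L_2 = 10^(−0.4 ΔM) = 10^4.884 = 76560

L_1/L_2 ≈ 77000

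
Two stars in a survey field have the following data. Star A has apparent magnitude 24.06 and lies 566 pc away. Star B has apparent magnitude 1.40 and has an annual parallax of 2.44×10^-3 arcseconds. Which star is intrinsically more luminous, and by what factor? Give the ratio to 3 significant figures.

Star A: M = m − 5 log₁₀ d + 5 = 24.06 − 5·2.7528 + 5 = 15.296
Star B: d = 1/p = 1/2.44×10^-3″ = 409.8 pc
Star B: M = m − 5 log₁₀ d + 5 = 1.40 − 5·2.6126 + 5 = -6.663
ΔM = M_A − M_B = 15.296 − (-6.663) = 21.959; smaller M is more luminous → Star B.
L ratio = 10^(0.4 |ΔM|) = 10^8.784 = 6.076×10^8

Star B is more luminous, by a factor of 6.08×10^8.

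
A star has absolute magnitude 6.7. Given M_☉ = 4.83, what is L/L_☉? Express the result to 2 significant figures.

L/L_☉ ≈ 0.18

M − M_☉ = 6.7 − 4.83 = 1.870
L/L_☉ = 10^(−0.4 (M − M_☉)) = 10^-0.748 = 0.1786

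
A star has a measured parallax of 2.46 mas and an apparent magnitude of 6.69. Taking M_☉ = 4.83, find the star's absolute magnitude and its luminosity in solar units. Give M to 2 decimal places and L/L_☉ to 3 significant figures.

M ≈ -1.36; L/L_☉ ≈ 298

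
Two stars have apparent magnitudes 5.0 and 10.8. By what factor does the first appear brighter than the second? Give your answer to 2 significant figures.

Magnitude difference = -5.8
Flux ratio = 10^(−0.4 Δm) = 10^(−0.4 × -5.8) = 10^2.320 = 208.9

210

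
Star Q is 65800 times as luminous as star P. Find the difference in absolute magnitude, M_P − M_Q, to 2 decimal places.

Pogson: ΔM = −2.5 log₁₀(ratio) = −2.5 log₁₀(65800) = −2.5 × 4.8182 = -12.046
Star Q is brighter so has the smaller magnitude: M_P − M_Q is positive.

M_P − M_Q ≈ 12.05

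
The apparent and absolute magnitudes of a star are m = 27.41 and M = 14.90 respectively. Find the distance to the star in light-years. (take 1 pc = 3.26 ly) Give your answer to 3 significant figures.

d ≈ 10400 ly

μ = m − M = 12.510
m − M = 5 log₁₀ d − 5
log₁₀ d = (m − M)/5 + 1 = 3.5020
d = 10^3.5020 = 3177 pc
= 10360 ly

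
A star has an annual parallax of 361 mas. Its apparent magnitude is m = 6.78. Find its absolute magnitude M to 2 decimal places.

M ≈ 9.57

p = 361 mas = 0.361″ → d = 1/p = 2.770 pc
5 log₁₀(d/10 pc) = 5 log₁₀(2.770) − 5 = -2.788
M = m − 5 log₁₀(d/10) = 6.78 + 2.788 = 9.568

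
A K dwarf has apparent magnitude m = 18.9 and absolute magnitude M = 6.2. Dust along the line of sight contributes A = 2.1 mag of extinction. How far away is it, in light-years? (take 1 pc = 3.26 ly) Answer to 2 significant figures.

d ≈ 4300 ly

m − M = 5 log₁₀(d/10 pc) + A  ⇒  18.9 − (6.2) − 2.1 = 5 log₁₀(d/10)
10.600 = 5 log₁₀(d/10)
log₁₀ d = (m − M − A)/5 + 1 = 3.1200
d = 10^3.1200 = 1318 pc
= 4298 ly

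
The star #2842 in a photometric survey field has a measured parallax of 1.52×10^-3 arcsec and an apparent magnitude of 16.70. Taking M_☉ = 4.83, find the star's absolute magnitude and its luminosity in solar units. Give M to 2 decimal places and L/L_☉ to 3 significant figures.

M ≈ 7.61; L/L_☉ ≈ 0.0773

d = 1/p = 1/1.52×10^-3″ = 657.9 pc
M = m − 5 log₁₀ d + 5 = 16.70 − 5·2.8182 + 5 = 7.609
M − M_☉ = 7.609 − 4.83 = 2.779
L/L_☉ = 10^(−0.4 × 2.779) = 0.07732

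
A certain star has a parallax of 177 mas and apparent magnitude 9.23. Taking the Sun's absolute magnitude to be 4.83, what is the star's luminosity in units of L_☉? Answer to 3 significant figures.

L/L_☉ ≈ 5.55×10^-3

d = 1/p = 1000/177 mas = 5.650 pc
M = m − 5 log₁₀ d + 5 = 9.23 − 5·0.7520 + 5 = 10.470
M − M_☉ = 10.470 − 4.83 = 5.640
L/L_☉ = 10^(−0.4 × 5.640) = 5.547×10^-3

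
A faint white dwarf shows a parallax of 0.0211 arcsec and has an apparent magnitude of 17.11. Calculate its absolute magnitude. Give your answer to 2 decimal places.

d = 1/p = 1/0.0211″ = 47.39 pc
5 log₁₀(d/10 pc) = 5 log₁₀(47.39) − 5 = 3.379
M = m − 5 log₁₀(d/10) = 17.11 − 3.379 = 13.731

M ≈ 13.73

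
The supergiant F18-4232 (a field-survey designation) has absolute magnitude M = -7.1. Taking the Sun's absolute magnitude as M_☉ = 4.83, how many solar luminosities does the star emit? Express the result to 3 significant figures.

L/L_☉ ≈ 59200

M − M_☉ = -7.1 − 4.83 = -11.930
L/L_☉ = 10^(−0.4 (M − M_☉)) = 10^4.772 = 59160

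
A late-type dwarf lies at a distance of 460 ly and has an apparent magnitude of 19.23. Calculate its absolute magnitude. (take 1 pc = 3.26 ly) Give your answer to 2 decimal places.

d = 460 ly / 3.26 = 141.1 pc
5 log₁₀(d/10 pc) = 5 log₁₀(141.1) − 5 = 5.748
M = m − 5 log₁₀(d/10) = 19.23 − 5.748 = 13.482

M ≈ 13.48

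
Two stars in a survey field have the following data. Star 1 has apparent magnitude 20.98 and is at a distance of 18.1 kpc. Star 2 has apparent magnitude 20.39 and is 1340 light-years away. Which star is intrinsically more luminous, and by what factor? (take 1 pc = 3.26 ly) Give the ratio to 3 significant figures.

Star 1: d = 18.1 kpc = 18100 pc
Star 1: M = m − 5 log₁₀ d + 5 = 20.98 − 5·4.2577 + 5 = 4.692
Star 2: d = 1340 ly / 3.26 = 411.0 pc
Star 2: M = m − 5 log₁₀ d + 5 = 20.39 − 5·2.6139 + 5 = 12.321
ΔM = M_1 − M_2 = 4.692 − (12.321) = -7.629; smaller M is more luminous → Star 1.
L ratio = 10^(0.4 |ΔM|) = 10^3.052 = 1126

Star 1 is more luminous, by a factor of 1130.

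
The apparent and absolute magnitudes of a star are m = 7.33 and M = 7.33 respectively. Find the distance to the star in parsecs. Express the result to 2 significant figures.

d ≈ 10 pc

μ = m − M = 0.000
m − M = 5 log₁₀ d − 5
log₁₀ d = (m − M)/5 + 1 = 1.0000
d = 10^1.0000 = 10.00 pc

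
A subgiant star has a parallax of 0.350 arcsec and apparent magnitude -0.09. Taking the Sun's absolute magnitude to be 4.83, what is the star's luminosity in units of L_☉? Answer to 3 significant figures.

d = 1/p = 1/0.350″ = 2.857 pc
M = m − 5 log₁₀ d + 5 = -0.09 − 5·0.4559 + 5 = 2.630
M − M_☉ = 2.630 − 4.83 = -2.200
L/L_☉ = 10^(−0.4 × -2.200) = 7.583

L/L_☉ ≈ 7.58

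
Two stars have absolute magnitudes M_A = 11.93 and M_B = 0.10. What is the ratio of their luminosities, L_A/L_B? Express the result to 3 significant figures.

ΔM = M_A − M_B = 11.83
L_A/L_B = 10^(−0.4 ΔM) = 10^-4.732 = 1.854×10^-5

L_A/L_B ≈ 1.85×10^-5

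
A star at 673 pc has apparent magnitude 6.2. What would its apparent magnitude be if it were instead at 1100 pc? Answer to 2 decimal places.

Flux ∝ 1/d², so Δm = 5 log₁₀(d₂/d₁) = 5 log₁₀(1100/673) = 1.067
m₂ = m₁ + Δm = 6.2 + (1.067) = 7.267

m ≈ 7.27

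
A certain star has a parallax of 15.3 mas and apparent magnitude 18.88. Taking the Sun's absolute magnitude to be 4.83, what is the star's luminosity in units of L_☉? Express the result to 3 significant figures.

L/L_☉ ≈ 1.02×10^-4

d = 1/p = 1000/15.3 mas = 65.36 pc
M = m − 5 log₁₀ d + 5 = 18.88 − 5·1.8153 + 5 = 14.803
M − M_☉ = 14.803 − 4.83 = 9.973
L/L_☉ = 10^(−0.4 × 9.973) = 1.025×10^-4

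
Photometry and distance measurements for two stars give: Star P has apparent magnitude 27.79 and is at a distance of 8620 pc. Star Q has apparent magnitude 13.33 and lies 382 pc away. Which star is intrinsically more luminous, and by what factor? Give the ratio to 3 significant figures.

Star Q is more luminous, by a factor of 1190.

Star P: M = m − 5 log₁₀ d + 5 = 27.79 − 5·3.9355 + 5 = 13.112
Star Q: M = m − 5 log₁₀ d + 5 = 13.33 − 5·2.5821 + 5 = 5.420
ΔM = M_P − M_Q = 13.112 − (5.420) = 7.693; smaller M is more luminous → Star Q.
L ratio = 10^(0.4 |ΔM|) = 10^3.077 = 1194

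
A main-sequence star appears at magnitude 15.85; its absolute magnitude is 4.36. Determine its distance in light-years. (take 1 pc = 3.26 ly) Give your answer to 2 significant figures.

Distance modulus: m − M = 15.85 − (4.36) = 11.490
m − M = 5 log₁₀ d − 5
log₁₀ d = (m − M)/5 + 1 = 3.2980
d = 10^3.2980 = 1986 pc
= 6475 ly

d ≈ 6500 ly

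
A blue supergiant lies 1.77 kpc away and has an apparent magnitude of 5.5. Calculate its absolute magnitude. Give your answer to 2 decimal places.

d = 1.77 kpc = 1770 pc
5 log₁₀(d/10 pc) = 5 log₁₀(1770) − 5 = 11.240
M = m − 5 log₁₀(d/10) = 5.5 − 11.240 = -5.740

M ≈ -5.74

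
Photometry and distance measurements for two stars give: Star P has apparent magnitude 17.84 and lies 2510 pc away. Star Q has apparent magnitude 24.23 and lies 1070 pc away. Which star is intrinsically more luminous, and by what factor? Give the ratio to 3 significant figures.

Star P: M = m − 5 log₁₀ d + 5 = 17.84 − 5·3.3997 + 5 = 5.842
Star Q: M = m − 5 log₁₀ d + 5 = 24.23 − 5·3.0294 + 5 = 14.083
ΔM = M_P − M_Q = 5.842 − (14.083) = -8.241; smaller M is more luminous → Star P.
L ratio = 10^(0.4 |ΔM|) = 10^3.297 = 1980

Star P is more luminous, by a factor of 1980.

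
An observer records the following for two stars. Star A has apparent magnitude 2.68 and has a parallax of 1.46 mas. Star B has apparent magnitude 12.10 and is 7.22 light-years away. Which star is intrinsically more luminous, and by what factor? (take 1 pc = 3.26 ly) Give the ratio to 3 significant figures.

Star A is more luminous, by a factor of 5.61×10^8.

Star A: p = 1.46 mas = 1.46×10^-3″ → d = 1/p = 684.9 pc
Star A: M = m − 5 log₁₀ d + 5 = 2.68 − 5·2.8356 + 5 = -6.498
Star B: d = 7.22 ly / 3.26 = 2.215 pc
Star B: M = m − 5 log₁₀ d + 5 = 12.10 − 5·0.3453 + 5 = 15.373
ΔM = M_A − M_B = -6.498 − (15.373) = -21.872; smaller M is more luminous → Star A.
L ratio = 10^(0.4 |ΔM|) = 10^8.749 = 5.606×10^8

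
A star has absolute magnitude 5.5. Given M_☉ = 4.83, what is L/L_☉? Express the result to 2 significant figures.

M − M_☉ = 5.5 − 4.83 = 0.670
L/L_☉ = 10^(−0.4 (M − M_☉)) = 10^-0.268 = 0.5395

L/L_☉ ≈ 0.54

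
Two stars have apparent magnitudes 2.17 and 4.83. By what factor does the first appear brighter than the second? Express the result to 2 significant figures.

Magnitude difference = -2.66
Flux ratio = 10^(−0.4 Δm) = 10^(−0.4 × -2.66) = 10^1.064 = 11.59

12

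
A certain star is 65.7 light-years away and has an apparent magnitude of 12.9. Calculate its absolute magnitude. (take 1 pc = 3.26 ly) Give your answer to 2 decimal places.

M ≈ 11.38

d = 65.7 ly / 3.26 = 20.15 pc
5 log₁₀(d/10 pc) = 5 log₁₀(20.15) − 5 = 1.522
M = m − 5 log₁₀(d/10) = 12.9 − 1.522 = 11.378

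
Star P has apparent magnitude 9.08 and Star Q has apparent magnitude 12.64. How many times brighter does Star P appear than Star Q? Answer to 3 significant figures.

26.5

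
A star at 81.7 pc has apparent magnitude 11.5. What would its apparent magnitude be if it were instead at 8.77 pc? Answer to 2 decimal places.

m ≈ 6.65

Flux ∝ 1/d², so Δm = 5 log₁₀(d₂/d₁) = 5 log₁₀(8.77/81.7) = -4.846
m₂ = m₁ + Δm = 11.5 + (-4.846) = 6.654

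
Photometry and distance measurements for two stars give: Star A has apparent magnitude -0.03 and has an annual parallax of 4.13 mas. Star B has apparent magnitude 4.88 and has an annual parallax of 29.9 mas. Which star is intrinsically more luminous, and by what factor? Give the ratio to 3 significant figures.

Star A: p = 4.13 mas = 4.13×10^-3″ → d = 1/p = 242.1 pc
Star A: M = m − 5 log₁₀ d + 5 = -0.03 − 5·2.3840 + 5 = -6.950
Star B: p = 29.9 mas = 0.0299″ → d = 1/p = 33.44 pc
Star B: M = m − 5 log₁₀ d + 5 = 4.88 − 5·1.5243 + 5 = 2.258
ΔM = M_A − M_B = -6.950 − (2.258) = -9.209; smaller M is more luminous → Star A.
L ratio = 10^(0.4 |ΔM|) = 10^3.683 = 4824

Star A is more luminous, by a factor of 4820.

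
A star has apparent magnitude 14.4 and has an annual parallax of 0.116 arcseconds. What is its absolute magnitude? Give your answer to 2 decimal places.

M ≈ 14.72

d = 1/p = 1/0.116″ = 8.621 pc
5 log₁₀(d/10 pc) = 5 log₁₀(8.621) − 5 = -0.322
M = m − 5 log₁₀(d/10) = 14.4 + 0.322 = 14.722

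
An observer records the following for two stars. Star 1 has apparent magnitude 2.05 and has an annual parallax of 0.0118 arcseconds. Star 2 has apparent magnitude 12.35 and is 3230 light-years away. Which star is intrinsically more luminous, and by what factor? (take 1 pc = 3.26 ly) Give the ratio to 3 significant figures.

Star 1: d = 1/p = 1/0.0118″ = 84.75 pc
Star 1: M = m − 5 log₁₀ d + 5 = 2.05 − 5·1.9281 + 5 = -2.591
Star 2: d = 3230 ly / 3.26 = 990.8 pc
Star 2: M = m − 5 log₁₀ d + 5 = 12.35 − 5·2.9960 + 5 = 2.370
ΔM = M_1 − M_2 = -2.591 − (2.370) = -4.961; smaller M is more luminous → Star 1.
L ratio = 10^(0.4 |ΔM|) = 10^1.984 = 96.44

Star 1 is more luminous, by a factor of 96.4.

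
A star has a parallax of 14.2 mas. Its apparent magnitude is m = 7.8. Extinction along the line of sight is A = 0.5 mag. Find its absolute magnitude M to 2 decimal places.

p = 14.2 mas = 0.0142″ → d = 1/p = 70.42 pc
5 log₁₀(d/10 pc) = 5 log₁₀(70.42) − 5 = 4.239
M = m − 5 log₁₀(d/10) − A = 7.8 − 4.239 − 0.5 = 3.061

M ≈ 3.06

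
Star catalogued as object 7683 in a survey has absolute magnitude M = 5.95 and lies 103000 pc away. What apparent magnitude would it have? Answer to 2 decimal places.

m = M + 5 log₁₀ d − 5 = 5.95 + 5·5.0128 − 5 = 26.014

m ≈ 26.01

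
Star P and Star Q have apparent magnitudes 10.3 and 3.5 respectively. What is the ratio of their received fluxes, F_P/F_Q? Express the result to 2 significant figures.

F_P/F_Q ≈ 1.9×10^-3

Δm = 10.3 − (3.5) = 6.8
Flux ratio = 10^(−0.4 Δm) = 10^(−0.4 × 6.8) = 10^-2.720 = 1.905×10^-3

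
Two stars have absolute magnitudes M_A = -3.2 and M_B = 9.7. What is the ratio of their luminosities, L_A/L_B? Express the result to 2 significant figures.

ΔM = M_A − M_B = -12.9
L_A/L_B = 10^(−0.4 ΔM) = 10^5.160 = 144500

L_A/L_B ≈ 140000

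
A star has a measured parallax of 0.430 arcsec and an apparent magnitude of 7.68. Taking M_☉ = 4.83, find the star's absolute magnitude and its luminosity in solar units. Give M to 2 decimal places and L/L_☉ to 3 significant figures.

M ≈ 10.85; L/L_☉ ≈ 3.92×10^-3

d = 1/p = 1/0.430″ = 2.326 pc
M = m − 5 log₁₀ d + 5 = 7.68 − 5·0.3665 + 5 = 10.847
M − M_☉ = 10.847 − 4.83 = 6.017
L/L_☉ = 10^(−0.4 × 6.017) = 3.918×10^-3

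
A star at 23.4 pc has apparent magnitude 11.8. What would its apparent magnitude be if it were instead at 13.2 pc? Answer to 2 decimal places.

Flux ∝ 1/d², so Δm = 5 log₁₀(d₂/d₁) = 5 log₁₀(13.2/23.4) = -1.243
m₂ = m₁ + Δm = 11.8 + (-1.243) = 10.557

m ≈ 10.56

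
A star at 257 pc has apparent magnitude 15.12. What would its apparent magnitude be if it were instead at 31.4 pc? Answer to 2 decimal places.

Flux ∝ 1/d², so Δm = 5 log₁₀(d₂/d₁) = 5 log₁₀(31.4/257) = -4.565
m₂ = m₁ + Δm = 15.12 + (-4.565) = 10.555

m ≈ 10.55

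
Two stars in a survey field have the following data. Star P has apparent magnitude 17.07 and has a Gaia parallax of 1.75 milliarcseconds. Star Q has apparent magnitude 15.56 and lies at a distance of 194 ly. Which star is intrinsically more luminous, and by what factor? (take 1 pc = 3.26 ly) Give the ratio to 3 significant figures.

Star P: p = 1.75 mas = 1.75×10^-3″ → d = 1/p = 571.4 pc
Star P: M = m − 5 log₁₀ d + 5 = 17.07 − 5·2.7570 + 5 = 8.285
Star Q: d = 194 ly / 3.26 = 59.51 pc
Star Q: M = m − 5 log₁₀ d + 5 = 15.56 − 5·1.7746 + 5 = 11.687
ΔM = M_P − M_Q = 8.285 − (11.687) = -3.402; smaller M is more luminous → Star P.
L ratio = 10^(0.4 |ΔM|) = 10^1.361 = 22.95

Star P is more luminous, by a factor of 22.9.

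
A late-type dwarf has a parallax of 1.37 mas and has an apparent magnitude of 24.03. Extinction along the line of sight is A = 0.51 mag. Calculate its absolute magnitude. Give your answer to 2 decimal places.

M ≈ 14.20

p = 1.37 mas = 1.37×10^-3″ → d = 1/p = 729.9 pc
5 log₁₀(d/10 pc) = 5 log₁₀(729.9) − 5 = 9.316
M = m − 5 log₁₀(d/10) − A = 24.03 − 9.316 − 0.51 = 14.204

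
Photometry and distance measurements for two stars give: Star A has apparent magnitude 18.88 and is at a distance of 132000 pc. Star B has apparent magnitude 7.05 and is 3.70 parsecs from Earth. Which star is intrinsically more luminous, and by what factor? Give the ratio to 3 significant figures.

Star A: M = m − 5 log₁₀ d + 5 = 18.88 − 5·5.1206 + 5 = -1.723
Star B: M = m − 5 log₁₀ d + 5 = 7.05 − 5·0.5682 + 5 = 9.209
ΔM = M_A − M_B = -1.723 − (9.209) = -10.932; smaller M is more luminous → Star A.
L ratio = 10^(0.4 |ΔM|) = 10^4.373 = 23590

Star A is more luminous, by a factor of 23600.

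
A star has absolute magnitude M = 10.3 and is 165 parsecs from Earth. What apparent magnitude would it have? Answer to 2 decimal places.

m ≈ 16.39

m = M + 5 log₁₀ d − 5 = 10.3 + 5·2.2175 − 5 = 16.387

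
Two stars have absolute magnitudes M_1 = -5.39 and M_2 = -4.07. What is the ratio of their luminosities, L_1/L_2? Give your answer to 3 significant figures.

L_1/L_2 ≈ 3.37

ΔM = M_1 − M_2 = -1.32
L_1/L_2 = 10^(−0.4 ΔM) = 10^0.528 = 3.373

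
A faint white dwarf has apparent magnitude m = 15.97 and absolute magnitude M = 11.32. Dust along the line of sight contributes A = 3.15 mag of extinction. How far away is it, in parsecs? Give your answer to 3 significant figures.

d ≈ 20.0 pc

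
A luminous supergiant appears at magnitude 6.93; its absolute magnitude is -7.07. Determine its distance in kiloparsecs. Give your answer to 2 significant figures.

d ≈ 6.3 kpc

Distance modulus: m − M = 6.93 − (-7.07) = 14.000
m − M = 5 log₁₀ d − 5
log₁₀ d = (m − M)/5 + 1 = 3.8000
d = 10^3.8000 = 6310 pc
= 6.310 kpc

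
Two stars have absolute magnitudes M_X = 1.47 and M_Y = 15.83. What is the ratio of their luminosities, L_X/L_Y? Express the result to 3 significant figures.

L_X/L_Y ≈ 555000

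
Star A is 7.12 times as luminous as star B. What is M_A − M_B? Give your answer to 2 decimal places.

Pogson: ΔM = −2.5 log₁₀(ratio) = −2.5 log₁₀(7.12) = −2.5 × 0.8525 = -2.131
Star A is brighter, so it has the smaller magnitude: the difference is negative.

M_A − M_B ≈ -2.13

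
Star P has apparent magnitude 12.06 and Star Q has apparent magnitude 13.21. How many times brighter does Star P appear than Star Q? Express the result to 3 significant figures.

Δm = 12.06 − (13.21) = -1.15
Flux ratio = 10^(−0.4 Δm) = 10^(−0.4 × -1.15) = 10^0.460 = 2.884

2.88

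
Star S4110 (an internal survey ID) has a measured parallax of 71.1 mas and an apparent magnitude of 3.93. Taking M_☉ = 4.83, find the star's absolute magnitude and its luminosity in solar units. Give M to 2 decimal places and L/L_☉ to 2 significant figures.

d = 1/p = 1000/71.1 mas = 14.06 pc
M = m − 5 log₁₀ d + 5 = 3.93 − 5·1.1481 + 5 = 3.189
M − M_☉ = 3.189 − 4.83 = -1.641
L/L_☉ = 10^(−0.4 × -1.641) = 4.532

M ≈ 3.19; L/L_☉ ≈ 4.5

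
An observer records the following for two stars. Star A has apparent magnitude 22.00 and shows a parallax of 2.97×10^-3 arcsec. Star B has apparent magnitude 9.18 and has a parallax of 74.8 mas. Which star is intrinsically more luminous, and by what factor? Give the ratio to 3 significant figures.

Star B is more luminous, by a factor of 212.

Star A: d = 1/p = 1/2.97×10^-3″ = 336.7 pc
Star A: M = m − 5 log₁₀ d + 5 = 22.00 − 5·2.5272 + 5 = 14.364
Star B: p = 74.8 mas = 0.0748″ → d = 1/p = 13.37 pc
Star B: M = m − 5 log₁₀ d + 5 = 9.18 − 5·1.1261 + 5 = 8.550
ΔM = M_A − M_B = 14.364 − (8.550) = 5.814; smaller M is more luminous → Star B.
L ratio = 10^(0.4 |ΔM|) = 10^2.326 = 211.7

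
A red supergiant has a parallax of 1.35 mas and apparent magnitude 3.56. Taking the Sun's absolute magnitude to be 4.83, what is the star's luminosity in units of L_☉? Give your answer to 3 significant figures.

d = 1/p = 1000/1.35 mas = 740.7 pc
M = m − 5 log₁₀ d + 5 = 3.56 − 5·2.8697 + 5 = -5.788
M − M_☉ = -5.788 − 4.83 = -10.618
L/L_☉ = 10^(−0.4 × -10.618) = 17670

L/L_☉ ≈ 17700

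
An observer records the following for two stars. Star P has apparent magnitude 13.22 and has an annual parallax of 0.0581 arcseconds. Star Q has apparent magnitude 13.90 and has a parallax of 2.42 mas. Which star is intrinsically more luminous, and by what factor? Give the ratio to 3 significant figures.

Star Q is more luminous, by a factor of 308.

Star P: d = 1/p = 1/0.0581″ = 17.21 pc
Star P: M = m − 5 log₁₀ d + 5 = 13.22 − 5·1.2358 + 5 = 12.041
Star Q: p = 2.42 mas = 2.42×10^-3″ → d = 1/p = 413.2 pc
Star Q: M = m − 5 log₁₀ d + 5 = 13.90 − 5·2.6162 + 5 = 5.819
ΔM = M_P − M_Q = 12.041 − (5.819) = 6.222; smaller M is more luminous → Star Q.
L ratio = 10^(0.4 |ΔM|) = 10^2.489 = 308.1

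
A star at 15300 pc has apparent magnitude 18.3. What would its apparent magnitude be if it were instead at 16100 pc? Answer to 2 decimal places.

Flux ∝ 1/d², so Δm = 5 log₁₀(d₂/d₁) = 5 log₁₀(16100/15300) = 0.111
m₂ = m₁ + Δm = 18.3 + (0.111) = 18.411

m ≈ 18.41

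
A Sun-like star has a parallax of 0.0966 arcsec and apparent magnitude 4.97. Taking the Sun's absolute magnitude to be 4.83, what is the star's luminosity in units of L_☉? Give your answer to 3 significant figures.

d = 1/p = 1/0.0966″ = 10.35 pc
M = m − 5 log₁₀ d + 5 = 4.97 − 5·1.0150 + 5 = 4.895
M − M_☉ = 4.895 − 4.83 = 0.065
L/L_☉ = 10^(−0.4 × 0.065) = 0.9420

L/L_☉ ≈ 0.942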